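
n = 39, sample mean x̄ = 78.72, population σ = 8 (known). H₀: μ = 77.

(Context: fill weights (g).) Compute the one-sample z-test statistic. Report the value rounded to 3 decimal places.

SE = σ/√n = 8/√39 = 1.2810
z = (x̄−μ₀)/SE = (78.72−77)/1.2810 = 1.3427

test statistic = 1.343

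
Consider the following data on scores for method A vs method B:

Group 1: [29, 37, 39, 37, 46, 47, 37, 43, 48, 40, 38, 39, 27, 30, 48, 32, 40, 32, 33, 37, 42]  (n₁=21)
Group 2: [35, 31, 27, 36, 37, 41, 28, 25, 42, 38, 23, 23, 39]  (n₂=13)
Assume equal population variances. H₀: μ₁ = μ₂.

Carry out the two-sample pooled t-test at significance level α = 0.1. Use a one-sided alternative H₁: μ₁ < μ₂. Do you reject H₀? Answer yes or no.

reject H₀: no

x̄₁=38.143, s₁=6.175, n₁=21
x̄₂=32.692, s₂=6.848, n₂=13
s_p² = [20·6.175² + 12·6.848²]/32 = 41.4169
SE = √(s_p²·(1/21+1/13)) = 2.2712
t = (38.143−32.692)/2.2712 = 2.3999
df = 32
p-value (one-sided, H₁ less) = 0.98880
At α=0.1: p ≥ α → fail to reject H₀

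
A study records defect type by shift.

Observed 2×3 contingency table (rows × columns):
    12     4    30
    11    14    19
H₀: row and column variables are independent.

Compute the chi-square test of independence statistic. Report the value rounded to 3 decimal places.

test statistic = 8.028

Row totals [46, 44], col totals [23, 18, 49], n=90
χ² = (12−11.76)²/11.76 + (4−9.20)²/9.20 + (30−25.04)²/25.04 + (11−11.24)²/11.24 + (14−8.80)²/8.80 + (19−23.96)²/23.96 = 8.0279
df = 2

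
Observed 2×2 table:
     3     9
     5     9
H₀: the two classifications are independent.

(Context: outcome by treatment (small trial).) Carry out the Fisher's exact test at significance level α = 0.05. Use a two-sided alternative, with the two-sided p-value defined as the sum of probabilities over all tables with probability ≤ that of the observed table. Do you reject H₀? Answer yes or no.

reject H₀: no

Margins: r₁=12, r₂=14, c₁=8, c₂=18, n=26
p_obs = C(12,3)·C(14,5)/C(26,8); sum pmf over tables with pmf ≤ p_obs
p-value (two-sided) = 0.68284
At α=0.05: p ≥ α → fail to reject H₀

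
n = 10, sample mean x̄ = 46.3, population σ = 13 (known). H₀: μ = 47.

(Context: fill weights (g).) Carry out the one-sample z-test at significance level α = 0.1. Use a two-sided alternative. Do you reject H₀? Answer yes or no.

reject H₀: no

SE = σ/√n = 13/√10 = 4.1110
z = (x̄−μ₀)/SE = (46.3−47)/4.1110 = -0.1703
p-value (two-sided) = 0.86479
At α=0.1: p ≥ α → fail to reject H₀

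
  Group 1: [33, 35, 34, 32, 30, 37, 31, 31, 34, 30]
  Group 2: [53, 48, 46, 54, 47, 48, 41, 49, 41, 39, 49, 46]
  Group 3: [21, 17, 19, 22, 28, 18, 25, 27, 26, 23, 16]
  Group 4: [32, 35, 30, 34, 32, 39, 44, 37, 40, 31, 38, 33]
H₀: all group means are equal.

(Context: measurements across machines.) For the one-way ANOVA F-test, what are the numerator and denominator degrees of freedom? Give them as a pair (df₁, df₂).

k = 4 groups, N = 45 total
df = (k−1, N−k) = (4−1, 45−4) = (3, 41)

degrees of freedom = [3, 41]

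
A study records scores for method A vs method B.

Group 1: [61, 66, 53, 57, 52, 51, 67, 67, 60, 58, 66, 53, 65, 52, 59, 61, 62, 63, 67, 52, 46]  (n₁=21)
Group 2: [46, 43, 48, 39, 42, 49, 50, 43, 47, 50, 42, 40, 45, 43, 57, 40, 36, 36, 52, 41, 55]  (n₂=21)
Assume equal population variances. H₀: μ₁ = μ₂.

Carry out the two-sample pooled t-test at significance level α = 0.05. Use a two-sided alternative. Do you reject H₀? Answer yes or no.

reject H₀: yes

x̄₁=58.952, s₁=6.391, n₁=21
x̄₂=44.952, s₂=5.775, n₂=21
s_p² = [20·6.391² + 20·5.775²]/40 = 37.0976
SE = √(s_p²·(1/21+1/21)) = 1.8797
t = (58.952−44.952)/1.8797 = 7.4482
df = 40
p-value (two-sided) = 0.00000
At α=0.05: p < α → reject H₀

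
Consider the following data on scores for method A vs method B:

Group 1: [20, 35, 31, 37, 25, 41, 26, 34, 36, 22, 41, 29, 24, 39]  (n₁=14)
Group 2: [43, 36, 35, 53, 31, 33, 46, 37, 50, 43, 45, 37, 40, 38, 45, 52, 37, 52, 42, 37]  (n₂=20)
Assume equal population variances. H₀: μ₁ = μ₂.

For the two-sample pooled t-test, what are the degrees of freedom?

degrees of freedom = 32

df = n₁ + n₂ − 2 = 14 + 20 − 2 = 32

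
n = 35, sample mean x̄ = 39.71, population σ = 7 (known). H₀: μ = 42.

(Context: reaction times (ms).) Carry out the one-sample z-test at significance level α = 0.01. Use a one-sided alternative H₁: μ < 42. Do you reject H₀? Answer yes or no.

reject H₀: no

SE = σ/√n = 7/√35 = 1.1832
z = (x̄−μ₀)/SE = (39.71−42)/1.1832 = -1.9354
p-value (one-sided, H₁ less) = 0.02647
At α=0.01: p ≥ α → fail to reject H₀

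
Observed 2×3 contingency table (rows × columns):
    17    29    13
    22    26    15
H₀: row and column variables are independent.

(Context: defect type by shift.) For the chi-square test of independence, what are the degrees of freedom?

df = (r−1)(c−1) = (2−1)·(3−1) = 2

degrees of freedom = 2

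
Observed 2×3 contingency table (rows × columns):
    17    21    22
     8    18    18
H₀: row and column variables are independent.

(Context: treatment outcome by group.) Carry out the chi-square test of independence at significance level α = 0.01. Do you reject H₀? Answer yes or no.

Row totals [60, 44], col totals [25, 39, 40], n=104
χ² = (17−14.42)²/14.42 + (21−22.50)²/22.50 + (22−23.08)²/23.08 + (8−10.58)²/10.58 + (18−16.50)²/16.50 + (18−16.92)²/16.92 = 1.4434
df = 2
p-value (upper-tail) = 0.48593
At α=0.01: p ≥ α → fail to reject H₀

reject H₀: no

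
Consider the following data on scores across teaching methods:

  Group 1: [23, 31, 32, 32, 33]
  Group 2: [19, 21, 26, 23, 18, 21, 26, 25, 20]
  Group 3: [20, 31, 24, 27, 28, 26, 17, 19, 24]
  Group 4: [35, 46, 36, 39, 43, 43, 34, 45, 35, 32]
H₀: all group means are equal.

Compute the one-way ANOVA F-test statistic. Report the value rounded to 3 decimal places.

Group means [30.20, 22.11, 24.00, 38.80], grand mean 28.909
SSB = Σnᵢ(x̄ᵢ−x̄)² = 1619.438; SSW = ΣΣ(x−x̄ᵢ)² = 539.289
MSB = 1619.438/3 = 539.8128; MSW = 539.289/29 = 18.5962
F = MSB/MSW = 29.0282
df = (3, 29)

test statistic = 29.028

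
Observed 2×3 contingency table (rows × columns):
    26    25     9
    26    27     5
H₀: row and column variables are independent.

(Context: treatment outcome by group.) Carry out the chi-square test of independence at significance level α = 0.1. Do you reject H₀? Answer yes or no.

reject H₀: no

Row totals [60, 58], col totals [52, 52, 14], n=118
χ² = (26−26.44)²/26.44 + (25−26.44)²/26.44 + (9−7.12)²/7.12 + (26−25.56)²/25.56 + (27−25.56)²/25.56 + (5−6.88)²/6.88 = 1.1862
df = 2
p-value (upper-tail) = 0.55261
At α=0.1: p ≥ α → fail to reject H₀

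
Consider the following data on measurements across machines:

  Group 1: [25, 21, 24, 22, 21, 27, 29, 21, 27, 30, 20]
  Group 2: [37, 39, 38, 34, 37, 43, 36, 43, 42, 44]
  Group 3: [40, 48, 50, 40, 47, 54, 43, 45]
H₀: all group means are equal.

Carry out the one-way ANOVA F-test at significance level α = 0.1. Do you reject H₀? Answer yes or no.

Group means [24.27, 39.30, 45.88], grand mean 35.414
SSB = Σnᵢ(x̄ᵢ−x̄)² = 2391.878; SSW = ΣΣ(x−x̄ᵢ)² = 401.157
MSB = 2391.878/2 = 1195.9388; MSW = 401.157/26 = 15.4291
F = MSB/MSW = 77.5119
df = (2, 26)
p-value (upper-tail) = 0.00000
At α=0.1: p < α → reject H₀

reject H₀: yes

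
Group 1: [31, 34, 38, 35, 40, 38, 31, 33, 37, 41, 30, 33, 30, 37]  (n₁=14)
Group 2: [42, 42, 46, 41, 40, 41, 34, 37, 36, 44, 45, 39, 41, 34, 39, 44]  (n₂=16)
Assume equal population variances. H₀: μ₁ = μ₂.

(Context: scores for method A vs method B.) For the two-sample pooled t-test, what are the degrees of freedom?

degrees of freedom = 28

df = n₁ + n₂ − 2 = 14 + 16 − 2 = 28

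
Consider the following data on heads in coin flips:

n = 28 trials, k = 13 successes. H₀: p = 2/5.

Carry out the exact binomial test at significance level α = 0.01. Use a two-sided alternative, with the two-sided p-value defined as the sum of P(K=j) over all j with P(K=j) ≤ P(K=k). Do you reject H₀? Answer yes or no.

Exact binomial: n=28, k=13, p₀=2/5=0.4000
P(X=j) = C(n,j)·p₀^j·(1−p₀)^(n−j); p = Σ P(X=j) over j with P(X=j) ≤ P(X=13)
p-value (two-sided) = 0.56380
At α=0.01: p ≥ α → fail to reject H₀

reject H₀: no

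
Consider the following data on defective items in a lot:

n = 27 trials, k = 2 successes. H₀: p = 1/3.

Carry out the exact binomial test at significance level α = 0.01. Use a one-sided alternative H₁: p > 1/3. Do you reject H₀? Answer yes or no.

Exact binomial: n=27, k=2, p₀=1/3=0.3333
P(X≥2) from Σ C(n,i)·p₀^i·(1−p₀)^(n−i)
p-value (one-sided, H₁ greater) = 0.99974
At α=0.01: p ≥ α → fail to reject H₀

reject H₀: no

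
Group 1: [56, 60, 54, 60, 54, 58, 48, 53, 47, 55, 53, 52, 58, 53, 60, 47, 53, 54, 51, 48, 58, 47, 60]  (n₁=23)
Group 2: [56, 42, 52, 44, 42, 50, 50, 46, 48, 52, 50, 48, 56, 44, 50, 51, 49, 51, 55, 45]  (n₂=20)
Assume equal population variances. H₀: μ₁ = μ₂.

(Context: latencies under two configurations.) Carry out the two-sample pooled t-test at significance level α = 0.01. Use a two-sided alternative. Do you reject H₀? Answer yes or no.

x̄₁=53.870, s₁=4.434, n₁=23
x̄₂=49.050, s₂=4.224, n₂=20
s_p² = [22·4.434² + 19·4.224²]/41 = 18.8185
SE = √(s_p²·(1/23+1/20)) = 1.3263
t = (53.870−49.050)/1.3263 = 3.6338
df = 41
p-value (two-sided) = 0.00077
At α=0.01: p < α → reject H₀

reject H₀: yes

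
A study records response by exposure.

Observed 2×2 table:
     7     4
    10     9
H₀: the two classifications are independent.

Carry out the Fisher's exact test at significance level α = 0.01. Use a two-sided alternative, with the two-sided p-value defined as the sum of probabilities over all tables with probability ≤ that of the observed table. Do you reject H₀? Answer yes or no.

Margins: r₁=11, r₂=19, c₁=17, c₂=13, n=30
p_obs = C(11,7)·C(19,10)/C(30,17); sum pmf over tables with pmf ≤ p_obs
p-value (two-sided) = 0.70843
At α=0.01: p ≥ α → fail to reject H₀

reject H₀: no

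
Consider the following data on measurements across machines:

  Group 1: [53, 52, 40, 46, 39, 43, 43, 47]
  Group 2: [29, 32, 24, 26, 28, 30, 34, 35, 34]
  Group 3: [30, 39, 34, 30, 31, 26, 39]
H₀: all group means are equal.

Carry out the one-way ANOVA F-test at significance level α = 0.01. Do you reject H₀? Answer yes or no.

Group means [45.38, 30.22, 32.71], grand mean 36.000
SSB = Σnᵢ(x̄ᵢ−x̄)² = 1079.141; SSW = ΣΣ(x−x̄ᵢ)² = 446.859
MSB = 1079.141/2 = 539.5704; MSW = 446.859/21 = 21.2790
F = MSB/MSW = 25.3569
df = (2, 21)
p-value (upper-tail) = 0.00000
At α=0.01: p < α → reject H₀

reject H₀: yes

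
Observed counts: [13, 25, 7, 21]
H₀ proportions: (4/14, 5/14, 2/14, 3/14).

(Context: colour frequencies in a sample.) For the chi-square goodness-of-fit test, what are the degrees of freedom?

degrees of freedom = 3

df = k − 1 = 4 − 1 = 3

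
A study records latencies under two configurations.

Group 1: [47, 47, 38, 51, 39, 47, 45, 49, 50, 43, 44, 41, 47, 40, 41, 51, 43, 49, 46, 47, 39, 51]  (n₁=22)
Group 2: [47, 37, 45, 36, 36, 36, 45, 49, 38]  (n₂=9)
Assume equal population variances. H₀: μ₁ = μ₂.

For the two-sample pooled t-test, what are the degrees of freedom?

degrees of freedom = 29

df = n₁ + n₂ − 2 = 22 + 9 − 2 = 29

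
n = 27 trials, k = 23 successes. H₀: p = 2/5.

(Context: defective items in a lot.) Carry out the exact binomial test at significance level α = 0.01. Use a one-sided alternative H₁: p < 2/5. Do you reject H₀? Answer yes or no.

Exact binomial: n=27, k=23, p₀=2/5=0.4000
P(X≤23) from Σ C(n,i)·p₀^i·(1−p₀)^(n−i)
p-value (one-sided, H₁ less) = 1.00000
At α=0.01: p ≥ α → fail to reject H₀

reject H₀: no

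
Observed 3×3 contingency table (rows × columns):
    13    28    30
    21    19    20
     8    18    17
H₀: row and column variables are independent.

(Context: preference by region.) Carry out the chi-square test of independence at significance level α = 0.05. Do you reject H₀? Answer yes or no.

reject H₀: no

Row totals [71, 60, 43], col totals [42, 65, 67], n=174
χ² = (13−17.14)²/17.14 + (28−26.52)²/26.52 + (30−27.34)²/27.34 + (21−14.48)²/14.48 + (19−22.41)²/22.41 + (20−23.10)²/23.10 + (8−10.38)²/10.38 + (18−16.06)²/16.06 + (17−16.56)²/16.56 = 6.0007
df = 4
p-value (upper-tail) = 0.19910
At α=0.05: p ≥ α → fail to reject H₀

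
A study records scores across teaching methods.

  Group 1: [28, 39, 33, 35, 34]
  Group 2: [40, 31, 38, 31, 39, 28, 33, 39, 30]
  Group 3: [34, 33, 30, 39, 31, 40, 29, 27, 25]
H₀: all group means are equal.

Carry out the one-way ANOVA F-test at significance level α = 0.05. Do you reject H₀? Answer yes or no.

Group means [33.80, 34.33, 32.00], grand mean 33.304
SSB = Σnᵢ(x̄ᵢ−x̄)² = 26.070; SSW = ΣΣ(x−x̄ᵢ)² = 440.800
MSB = 26.070/2 = 13.0348; MSW = 440.800/20 = 22.0400
F = MSB/MSW = 0.5914
df = (2, 20)
p-value (upper-tail) = 0.56294
At α=0.05: p ≥ α → fail to reject H₀

reject H₀: no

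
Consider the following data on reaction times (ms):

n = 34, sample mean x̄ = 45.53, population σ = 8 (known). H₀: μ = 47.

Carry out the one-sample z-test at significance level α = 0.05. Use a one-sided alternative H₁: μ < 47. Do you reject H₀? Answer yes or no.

reject H₀: no

SE = σ/√n = 8/√34 = 1.3720
z = (x̄−μ₀)/SE = (45.53−47)/1.3720 = -1.0714
p-value (one-sided, H₁ less) = 0.14199
At α=0.05: p ≥ α → fail to reject H₀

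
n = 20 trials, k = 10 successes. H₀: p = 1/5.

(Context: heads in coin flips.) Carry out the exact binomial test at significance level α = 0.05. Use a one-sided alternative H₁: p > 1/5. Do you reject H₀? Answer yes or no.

reject H₀: yes

Exact binomial: n=20, k=10, p₀=1/5=0.2000
P(X≥10) from Σ C(n,i)·p₀^i·(1−p₀)^(n−i)
p-value (one-sided, H₁ greater) = 0.00259
At α=0.05: p < α → reject H₀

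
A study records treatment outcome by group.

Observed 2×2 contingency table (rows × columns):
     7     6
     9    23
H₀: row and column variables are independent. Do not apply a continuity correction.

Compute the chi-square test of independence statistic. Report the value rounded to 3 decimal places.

Row totals [13, 32], col totals [16, 29], n=45
χ² = (7−4.62)²/4.62 + (6−8.38)²/8.38 + (9−11.38)²/11.38 + (23−20.62)²/20.62 = 2.6691
df = 1

test statistic = 2.669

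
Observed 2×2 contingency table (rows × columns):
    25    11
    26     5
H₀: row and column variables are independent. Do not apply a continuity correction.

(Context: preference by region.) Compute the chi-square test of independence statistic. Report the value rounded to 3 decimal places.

test statistic = 1.907

Row totals [36, 31], col totals [51, 16], n=67
χ² = (25−27.40)²/27.40 + (11−8.60)²/8.60 + (26−23.60)²/23.60 + (5−7.40)²/7.40 = 1.9071
df = 1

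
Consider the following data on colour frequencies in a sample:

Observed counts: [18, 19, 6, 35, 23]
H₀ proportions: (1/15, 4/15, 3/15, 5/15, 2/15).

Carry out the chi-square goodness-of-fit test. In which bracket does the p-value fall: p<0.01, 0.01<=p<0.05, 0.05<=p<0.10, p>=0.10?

p-value bracket: p<0.01

n = 101; E_i = n·p_i = [6.73, 26.93, 20.20, 33.67, 13.47]
χ² = (18−6.73)²/6.73 + (19−26.93)²/26.93 + (6−20.20)²/20.20 + (35−33.67)²/33.67 + (23−13.47)²/13.47 = 37.9728
df = 4
p-value (upper-tail) = 0.00000
→ bracket: p<0.01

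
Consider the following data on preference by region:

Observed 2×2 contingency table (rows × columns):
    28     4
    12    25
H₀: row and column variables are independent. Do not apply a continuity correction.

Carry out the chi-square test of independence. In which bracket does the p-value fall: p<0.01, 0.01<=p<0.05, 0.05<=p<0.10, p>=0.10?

p-value bracket: p<0.01

Row totals [32, 37], col totals [40, 29], n=69
χ² = (28−18.55)²/18.55 + (4−13.45)²/13.45 + (12−21.45)²/21.45 + (25−15.55)²/15.55 = 21.3567
df = 1
p-value (upper-tail) = 0.00000
→ bracket: p<0.01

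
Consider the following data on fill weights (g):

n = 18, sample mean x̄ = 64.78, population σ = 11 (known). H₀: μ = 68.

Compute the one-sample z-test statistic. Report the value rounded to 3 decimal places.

SE = σ/√n = 11/√18 = 2.5927
z = (x̄−μ₀)/SE = (64.78−68)/2.5927 = -1.2419

test statistic = -1.242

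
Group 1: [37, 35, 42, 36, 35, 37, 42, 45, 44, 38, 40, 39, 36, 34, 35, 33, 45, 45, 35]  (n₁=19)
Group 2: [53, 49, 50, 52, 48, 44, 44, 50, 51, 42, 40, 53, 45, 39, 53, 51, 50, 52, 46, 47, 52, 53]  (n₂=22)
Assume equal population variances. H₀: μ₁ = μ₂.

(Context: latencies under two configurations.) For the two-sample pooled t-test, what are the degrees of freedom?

degrees of freedom = 39

df = n₁ + n₂ − 2 = 19 + 22 − 2 = 39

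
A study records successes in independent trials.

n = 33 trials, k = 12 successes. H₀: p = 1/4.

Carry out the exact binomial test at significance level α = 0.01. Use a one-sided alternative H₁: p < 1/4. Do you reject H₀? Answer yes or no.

Exact binomial: n=33, k=12, p₀=1/4=0.2500
P(X≤12) from Σ C(n,i)·p₀^i·(1−p₀)^(n−i)
p-value (one-sided, H₁ less) = 0.95158
At α=0.01: p ≥ α → fail to reject H₀

reject H₀: no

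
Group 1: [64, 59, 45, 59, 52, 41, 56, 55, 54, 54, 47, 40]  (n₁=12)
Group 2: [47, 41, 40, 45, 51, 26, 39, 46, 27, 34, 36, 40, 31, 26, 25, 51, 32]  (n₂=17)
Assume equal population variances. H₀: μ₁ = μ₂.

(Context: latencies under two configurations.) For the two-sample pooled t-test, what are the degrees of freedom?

degrees of freedom = 27

df = n₁ + n₂ − 2 = 12 + 17 − 2 = 27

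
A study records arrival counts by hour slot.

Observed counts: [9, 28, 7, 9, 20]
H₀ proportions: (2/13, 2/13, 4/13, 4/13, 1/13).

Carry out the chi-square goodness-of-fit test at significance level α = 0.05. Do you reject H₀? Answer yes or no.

reject H₀: yes

n = 73; E_i = n·p_i = [11.23, 11.23, 22.46, 22.46, 5.62]
χ² = (9−11.23)²/11.23 + (28−11.23)²/11.23 + (7−22.46)²/22.46 + (9−22.46)²/22.46 + (20−5.62)²/5.62 = 81.0411
df = 4
p-value (upper-tail) = 0.00000
At α=0.05: p < α → reject H₀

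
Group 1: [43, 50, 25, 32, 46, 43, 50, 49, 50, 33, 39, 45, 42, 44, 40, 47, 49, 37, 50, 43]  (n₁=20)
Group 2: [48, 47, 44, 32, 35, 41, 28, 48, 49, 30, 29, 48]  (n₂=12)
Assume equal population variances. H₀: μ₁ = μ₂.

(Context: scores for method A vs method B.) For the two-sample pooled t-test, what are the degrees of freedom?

df = n₁ + n₂ − 2 = 20 + 12 − 2 = 30

degrees of freedom = 30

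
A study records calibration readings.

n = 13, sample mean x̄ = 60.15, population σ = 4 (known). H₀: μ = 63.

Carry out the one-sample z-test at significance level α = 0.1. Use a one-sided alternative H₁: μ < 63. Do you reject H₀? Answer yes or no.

SE = σ/√n = 4/√13 = 1.1094
z = (x̄−μ₀)/SE = (60.15−63)/1.1094 = -2.5690
p-value (one-sided, H₁ less) = 0.00510
At α=0.1: p < α → reject H₀

reject H₀: yes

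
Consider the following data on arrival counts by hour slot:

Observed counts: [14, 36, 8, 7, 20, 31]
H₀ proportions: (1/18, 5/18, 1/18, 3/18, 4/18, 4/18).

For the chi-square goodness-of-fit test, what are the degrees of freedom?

df = k − 1 = 6 − 1 = 5

degrees of freedom = 5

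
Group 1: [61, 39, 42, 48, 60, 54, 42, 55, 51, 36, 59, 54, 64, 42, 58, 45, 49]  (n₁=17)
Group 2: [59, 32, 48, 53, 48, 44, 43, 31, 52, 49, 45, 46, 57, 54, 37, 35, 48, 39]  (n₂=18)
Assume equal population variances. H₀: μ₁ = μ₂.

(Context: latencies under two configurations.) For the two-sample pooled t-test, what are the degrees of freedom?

df = n₁ + n₂ − 2 = 17 + 18 − 2 = 33

degrees of freedom = 33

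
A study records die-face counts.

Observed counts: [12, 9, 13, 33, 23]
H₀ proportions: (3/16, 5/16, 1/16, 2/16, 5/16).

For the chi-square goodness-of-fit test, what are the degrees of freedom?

degrees of freedom = 4

df = k − 1 = 5 − 1 = 4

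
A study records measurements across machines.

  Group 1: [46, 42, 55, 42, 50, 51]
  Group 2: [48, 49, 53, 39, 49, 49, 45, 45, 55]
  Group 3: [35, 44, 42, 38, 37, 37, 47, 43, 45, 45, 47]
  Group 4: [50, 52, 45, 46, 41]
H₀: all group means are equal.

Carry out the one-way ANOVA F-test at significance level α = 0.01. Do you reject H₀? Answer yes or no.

Group means [47.67, 48.00, 41.82, 46.80], grand mean 45.548
SSB = Σnᵢ(x̄ᵢ−x̄)² = 241.908; SSW = ΣΣ(x−x̄ᵢ)² = 575.770
MSB = 241.908/3 = 80.6359; MSW = 575.770/27 = 21.3248
F = MSB/MSW = 3.7813
df = (3, 27)
p-value (upper-tail) = 0.02191
At α=0.01: p ≥ α → fail to reject H₀

reject H₀: no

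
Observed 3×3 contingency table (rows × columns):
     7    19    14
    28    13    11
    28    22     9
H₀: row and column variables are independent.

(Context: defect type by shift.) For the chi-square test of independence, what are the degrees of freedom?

degrees of freedom = 4

df = (r−1)(c−1) = (3−1)·(3−1) = 4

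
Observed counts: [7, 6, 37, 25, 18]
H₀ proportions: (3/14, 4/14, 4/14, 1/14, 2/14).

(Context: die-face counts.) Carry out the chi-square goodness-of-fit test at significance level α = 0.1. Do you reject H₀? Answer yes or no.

n = 93; E_i = n·p_i = [19.93, 26.57, 26.57, 6.64, 13.29]
χ² = (7−19.93)²/19.93 + (6−26.57)²/26.57 + (37−26.57)²/26.57 + (25−6.64)²/6.64 + (18−13.29)²/13.29 = 80.8082
df = 4
p-value (upper-tail) = 0.00000
At α=0.1: p < α → reject H₀

reject H₀: yes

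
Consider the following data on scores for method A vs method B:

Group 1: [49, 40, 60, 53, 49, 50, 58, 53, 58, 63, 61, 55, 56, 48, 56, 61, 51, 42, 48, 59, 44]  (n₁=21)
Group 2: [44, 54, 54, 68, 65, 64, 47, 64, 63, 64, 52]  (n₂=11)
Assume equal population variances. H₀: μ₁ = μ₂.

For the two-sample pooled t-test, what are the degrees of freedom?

degrees of freedom = 30

df = n₁ + n₂ − 2 = 21 + 11 − 2 = 30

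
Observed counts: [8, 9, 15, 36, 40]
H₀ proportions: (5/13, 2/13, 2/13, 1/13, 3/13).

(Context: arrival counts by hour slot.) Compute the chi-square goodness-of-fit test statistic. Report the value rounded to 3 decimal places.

test statistic = 132.155

n = 108; E_i = n·p_i = [41.54, 16.62, 16.62, 8.31, 24.92]
χ² = (8−41.54)²/41.54 + (9−16.62)²/16.62 + (15−16.62)²/16.62 + (36−8.31)²/8.31 + (40−24.92)²/24.92 = 132.1549
df = 4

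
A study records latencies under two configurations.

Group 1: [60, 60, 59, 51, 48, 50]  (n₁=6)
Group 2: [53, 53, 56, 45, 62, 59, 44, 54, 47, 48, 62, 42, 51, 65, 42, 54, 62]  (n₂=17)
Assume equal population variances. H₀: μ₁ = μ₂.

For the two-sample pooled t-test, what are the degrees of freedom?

df = n₁ + n₂ − 2 = 6 + 17 − 2 = 21

degrees of freedom = 21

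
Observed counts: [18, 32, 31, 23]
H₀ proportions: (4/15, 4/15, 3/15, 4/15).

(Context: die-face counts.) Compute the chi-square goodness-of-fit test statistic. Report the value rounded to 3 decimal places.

n = 104; E_i = n·p_i = [27.73, 27.73, 20.80, 27.73]
χ² = (18−27.73)²/27.73 + (32−27.73)²/27.73 + (31−20.80)²/20.80 + (23−27.73)²/27.73 = 9.8822
df = 3

test statistic = 9.882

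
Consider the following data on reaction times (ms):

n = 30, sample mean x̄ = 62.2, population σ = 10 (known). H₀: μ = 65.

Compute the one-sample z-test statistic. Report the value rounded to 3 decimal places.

SE = σ/√n = 10/√30 = 1.8257
z = (x̄−μ₀)/SE = (62.2−65)/1.8257 = -1.5336

test statistic = -1.534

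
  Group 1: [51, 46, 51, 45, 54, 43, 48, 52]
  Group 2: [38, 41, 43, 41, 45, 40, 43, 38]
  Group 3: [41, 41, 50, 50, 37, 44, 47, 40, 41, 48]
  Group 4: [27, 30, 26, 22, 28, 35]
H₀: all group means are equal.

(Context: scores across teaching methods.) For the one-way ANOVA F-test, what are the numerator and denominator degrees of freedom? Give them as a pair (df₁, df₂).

degrees of freedom = [3, 28]

k = 4 groups, N = 32 total
df = (k−1, N−k) = (4−1, 32−4) = (3, 28)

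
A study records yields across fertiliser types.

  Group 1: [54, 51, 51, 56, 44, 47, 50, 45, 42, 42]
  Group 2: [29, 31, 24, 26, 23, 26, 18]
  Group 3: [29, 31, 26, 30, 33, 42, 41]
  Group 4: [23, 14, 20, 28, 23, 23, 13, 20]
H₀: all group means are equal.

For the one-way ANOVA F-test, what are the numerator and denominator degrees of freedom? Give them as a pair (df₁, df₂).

k = 4 groups, N = 32 total
df = (k−1, N−k) = (4−1, 32−4) = (3, 28)

degrees of freedom = [3, 28]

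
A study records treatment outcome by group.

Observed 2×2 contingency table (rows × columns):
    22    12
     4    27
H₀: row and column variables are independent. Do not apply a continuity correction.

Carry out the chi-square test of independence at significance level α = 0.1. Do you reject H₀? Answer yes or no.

Row totals [34, 31], col totals [26, 39], n=65
χ² = (22−13.60)²/13.60 + (12−20.40)²/20.40 + (4−12.40)²/12.40 + (27−18.60)²/18.60 = 18.1309
df = 1
p-value (upper-tail) = 0.00002
At α=0.1: p < α → reject H₀

reject H₀: yes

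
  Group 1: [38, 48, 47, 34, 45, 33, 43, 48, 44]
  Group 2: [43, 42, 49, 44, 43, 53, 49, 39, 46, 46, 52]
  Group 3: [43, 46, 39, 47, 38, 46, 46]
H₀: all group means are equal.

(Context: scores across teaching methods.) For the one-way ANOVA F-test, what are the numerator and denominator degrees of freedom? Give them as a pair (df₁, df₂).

k = 3 groups, N = 27 total
df = (k−1, N−k) = (3−1, 27−3) = (2, 24)

degrees of freedom = [2, 24]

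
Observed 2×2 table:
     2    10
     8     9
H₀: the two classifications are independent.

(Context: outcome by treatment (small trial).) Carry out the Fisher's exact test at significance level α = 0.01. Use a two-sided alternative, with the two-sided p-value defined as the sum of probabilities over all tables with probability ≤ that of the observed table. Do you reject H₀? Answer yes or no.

reject H₀: no

Margins: r₁=12, r₂=17, c₁=10, c₂=19, n=29
p_obs = C(12,2)·C(17,8)/C(29,10); sum pmf over tables with pmf ≤ p_obs
p-value (two-sided) = 0.12608
At α=0.01: p ≥ α → fail to reject H₀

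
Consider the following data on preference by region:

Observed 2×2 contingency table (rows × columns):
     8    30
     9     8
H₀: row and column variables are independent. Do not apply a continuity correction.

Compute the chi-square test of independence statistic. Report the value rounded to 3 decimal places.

Row totals [38, 17], col totals [17, 38], n=55
χ² = (8−11.75)²/11.75 + (30−26.25)²/26.25 + (9−5.25)²/5.25 + (8−11.75)²/11.75 = 5.5928
df = 1

test statistic = 5.593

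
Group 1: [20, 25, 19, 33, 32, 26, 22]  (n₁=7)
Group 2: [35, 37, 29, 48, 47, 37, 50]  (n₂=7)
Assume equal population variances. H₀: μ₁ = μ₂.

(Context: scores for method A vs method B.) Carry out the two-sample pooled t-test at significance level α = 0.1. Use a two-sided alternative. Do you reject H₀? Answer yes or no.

reject H₀: yes

x̄₁=25.286, s₁=5.529, n₁=7
x̄₂=40.429, s₂=7.913, n₂=7
s_p² = [6·5.529² + 6·7.913²]/12 = 46.5952
SE = √(s_p²·(1/7+1/7)) = 3.6487
t = (25.286−40.429)/3.6487 = -4.1502
df = 12
p-value (two-sided) = 0.00135
At α=0.1: p < α → reject H₀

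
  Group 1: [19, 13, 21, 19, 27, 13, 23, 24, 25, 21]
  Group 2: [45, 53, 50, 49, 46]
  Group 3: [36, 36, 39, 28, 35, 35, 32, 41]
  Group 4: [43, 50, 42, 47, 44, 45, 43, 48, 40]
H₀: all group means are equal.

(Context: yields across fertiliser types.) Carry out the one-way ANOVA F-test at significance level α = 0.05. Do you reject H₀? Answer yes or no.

reject H₀: yes

Group means [20.50, 48.60, 35.25, 44.67], grand mean 35.375
SSB = Σnᵢ(x̄ᵢ−x̄)² = 3864.300; SSW = ΣΣ(x−x̄ᵢ)² = 431.200
MSB = 3864.300/3 = 1288.1000; MSW = 431.200/28 = 15.4000
F = MSB/MSW = 83.6429
df = (3, 28)
p-value (upper-tail) = 0.00000
At α=0.05: p < α → reject H₀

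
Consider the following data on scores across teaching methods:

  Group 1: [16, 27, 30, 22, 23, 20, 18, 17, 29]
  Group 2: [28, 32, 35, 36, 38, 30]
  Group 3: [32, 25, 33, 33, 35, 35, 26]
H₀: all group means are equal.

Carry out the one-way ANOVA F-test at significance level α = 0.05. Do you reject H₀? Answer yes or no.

Group means [22.44, 33.17, 31.29], grand mean 28.182
SSB = Σnᵢ(x̄ᵢ−x̄)² = 512.789; SSW = ΣΣ(x−x̄ᵢ)² = 392.484
MSB = 512.789/2 = 256.3943; MSW = 392.484/19 = 20.6571
F = MSB/MSW = 12.4119
df = (2, 19)
p-value (upper-tail) = 0.00036
At α=0.05: p < α → reject H₀

reject H₀: yes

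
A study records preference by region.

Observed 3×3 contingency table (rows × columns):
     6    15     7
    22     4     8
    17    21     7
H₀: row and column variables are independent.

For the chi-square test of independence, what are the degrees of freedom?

df = (r−1)(c−1) = (3−1)·(3−1) = 4

degrees of freedom = 4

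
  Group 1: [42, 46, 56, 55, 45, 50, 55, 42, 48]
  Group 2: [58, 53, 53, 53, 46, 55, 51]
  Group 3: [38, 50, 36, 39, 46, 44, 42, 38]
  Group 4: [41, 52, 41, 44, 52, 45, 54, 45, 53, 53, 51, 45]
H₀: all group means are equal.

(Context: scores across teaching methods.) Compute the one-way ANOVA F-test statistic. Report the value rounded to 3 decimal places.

test statistic = 6.822

Group means [48.78, 52.71, 41.62, 48.00], grand mean 47.694
SSB = Σnᵢ(x̄ᵢ−x̄)² = 482.780; SSW = ΣΣ(x−x̄ᵢ)² = 754.859
MSB = 482.780/3 = 160.9266; MSW = 754.859/32 = 23.5893
F = MSB/MSW = 6.8220
df = (3, 32)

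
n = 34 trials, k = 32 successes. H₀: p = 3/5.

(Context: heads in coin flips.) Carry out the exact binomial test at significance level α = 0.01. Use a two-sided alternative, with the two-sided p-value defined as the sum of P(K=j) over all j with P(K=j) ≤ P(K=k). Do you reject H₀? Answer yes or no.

Exact binomial: n=34, k=32, p₀=3/5=0.6000
P(X=j) = C(n,j)·p₀^j·(1−p₀)^(n−j); p = Σ P(X=j) over j with P(X=j) ≤ P(X=32)
p-value (two-sided) = 0.00001
At α=0.01: p < α → reject H₀

reject H₀: yes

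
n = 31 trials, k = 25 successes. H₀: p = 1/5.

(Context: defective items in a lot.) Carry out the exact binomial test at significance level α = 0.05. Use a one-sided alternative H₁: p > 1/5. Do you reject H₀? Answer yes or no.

reject H₀: yes

Exact binomial: n=31, k=25, p₀=1/5=0.2000
P(X≥25) from Σ C(n,i)·p₀^i·(1−p₀)^(n−i)
p-value (one-sided, H₁ greater) = 0.00000
At α=0.05: p < α → reject H₀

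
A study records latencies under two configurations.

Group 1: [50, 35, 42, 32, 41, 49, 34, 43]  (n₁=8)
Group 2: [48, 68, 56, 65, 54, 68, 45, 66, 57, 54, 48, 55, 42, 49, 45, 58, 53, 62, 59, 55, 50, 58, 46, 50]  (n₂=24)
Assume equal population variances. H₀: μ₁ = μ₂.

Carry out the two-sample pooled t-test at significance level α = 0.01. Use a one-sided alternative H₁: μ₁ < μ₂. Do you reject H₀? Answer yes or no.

reject H₀: yes

x̄₁=40.750, s₁=6.714, n₁=8
x̄₂=54.625, s₂=7.471, n₂=24
s_p² = [7·6.714² + 23·7.471²]/30 = 53.3042
SE = √(s_p²·(1/8+1/24)) = 2.9806
t = (40.750−54.625)/2.9806 = -4.6551
df = 30
p-value (one-sided, H₁ less) = 0.00003
At α=0.01: p < α → reject H₀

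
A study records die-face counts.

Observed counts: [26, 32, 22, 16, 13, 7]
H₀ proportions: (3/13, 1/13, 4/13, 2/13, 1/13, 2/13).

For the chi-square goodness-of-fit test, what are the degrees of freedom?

degrees of freedom = 5

df = k − 1 = 6 − 1 = 5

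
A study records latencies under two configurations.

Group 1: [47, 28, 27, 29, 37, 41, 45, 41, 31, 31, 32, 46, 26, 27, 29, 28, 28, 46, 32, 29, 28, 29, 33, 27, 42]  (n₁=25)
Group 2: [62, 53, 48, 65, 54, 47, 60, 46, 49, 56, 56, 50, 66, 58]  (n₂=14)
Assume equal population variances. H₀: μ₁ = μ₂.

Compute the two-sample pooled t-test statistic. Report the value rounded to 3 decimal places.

test statistic = -9.229

x̄₁=33.560, s₁=7.148, n₁=25
x̄₂=55.000, s₂=6.598, n₂=14
s_p² = [24·7.148² + 13·6.598²]/37 = 48.4368
SE = √(s_p²·(1/25+1/14)) = 2.3232
t = (33.560−55.000)/2.3232 = -9.2287
df = 37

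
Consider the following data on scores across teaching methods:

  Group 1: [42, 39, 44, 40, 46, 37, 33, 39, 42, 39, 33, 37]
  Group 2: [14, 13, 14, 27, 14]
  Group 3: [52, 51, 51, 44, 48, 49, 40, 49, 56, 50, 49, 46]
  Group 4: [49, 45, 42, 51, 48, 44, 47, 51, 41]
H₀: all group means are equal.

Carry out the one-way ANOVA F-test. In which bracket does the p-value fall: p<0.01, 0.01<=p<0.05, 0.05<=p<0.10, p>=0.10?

Group means [39.25, 16.40, 48.75, 46.44], grand mean 40.947
SSB = Σnᵢ(x̄ᵢ−x̄)² = 4049.973; SSW = ΣΣ(x−x̄ᵢ)² = 603.922
MSB = 4049.973/3 = 1349.9908; MSW = 603.922/34 = 17.7624
F = MSB/MSW = 76.0026
df = (3, 34)
p-value (upper-tail) = 0.00000
→ bracket: p<0.01

p-value bracket: p<0.01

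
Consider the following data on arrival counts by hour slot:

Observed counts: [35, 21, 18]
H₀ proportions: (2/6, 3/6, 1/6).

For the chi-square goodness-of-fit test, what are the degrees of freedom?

degrees of freedom = 2

df = k − 1 = 3 − 1 = 2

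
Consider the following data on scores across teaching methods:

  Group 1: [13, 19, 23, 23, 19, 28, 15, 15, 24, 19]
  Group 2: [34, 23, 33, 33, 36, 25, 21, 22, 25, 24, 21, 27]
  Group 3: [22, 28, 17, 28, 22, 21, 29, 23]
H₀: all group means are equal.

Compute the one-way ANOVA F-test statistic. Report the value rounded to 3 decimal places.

test statistic = 5.827

Group means [19.80, 27.00, 23.75], grand mean 23.733
SSB = Σnᵢ(x̄ᵢ−x̄)² = 282.767; SSW = ΣΣ(x−x̄ᵢ)² = 655.100
MSB = 282.767/2 = 141.3833; MSW = 655.100/27 = 24.2630
F = MSB/MSW = 5.8271
df = (2, 27)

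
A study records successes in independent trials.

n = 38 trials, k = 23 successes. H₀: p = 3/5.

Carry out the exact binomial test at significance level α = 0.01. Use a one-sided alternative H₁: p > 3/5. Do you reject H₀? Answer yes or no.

Exact binomial: n=38, k=23, p₀=3/5=0.6000
P(X≥23) from Σ C(n,i)·p₀^i·(1−p₀)^(n−i)
p-value (one-sided, H₁ greater) = 0.54386
At α=0.01: p ≥ α → fail to reject H₀

reject H₀: no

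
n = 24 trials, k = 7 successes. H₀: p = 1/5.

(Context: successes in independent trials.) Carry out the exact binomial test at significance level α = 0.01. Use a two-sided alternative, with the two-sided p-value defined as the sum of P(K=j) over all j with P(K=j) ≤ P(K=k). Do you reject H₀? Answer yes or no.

Exact binomial: n=24, k=7, p₀=1/5=0.2000
P(X=j) = C(n,j)·p₀^j·(1−p₀)^(n−j); p = Σ P(X=j) over j with P(X=j) ≤ P(X=7)
p-value (two-sided) = 0.30345
At α=0.01: p ≥ α → fail to reject H₀

reject H₀: no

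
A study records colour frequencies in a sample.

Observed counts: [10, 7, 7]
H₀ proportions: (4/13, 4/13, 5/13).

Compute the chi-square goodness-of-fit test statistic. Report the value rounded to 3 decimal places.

test statistic = 1.485

n = 24; E_i = n·p_i = [7.38, 7.38, 9.23]
χ² = (10−7.38)²/7.38 + (7−7.38)²/7.38 + (7−9.23)²/9.23 = 1.4854
df = 2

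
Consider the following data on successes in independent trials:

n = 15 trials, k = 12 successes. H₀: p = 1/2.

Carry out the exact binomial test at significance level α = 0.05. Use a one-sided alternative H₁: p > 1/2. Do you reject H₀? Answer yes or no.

reject H₀: yes

Exact binomial: n=15, k=12, p₀=1/2=0.5000
P(X≥12) from Σ C(n,i)·p₀^i·(1−p₀)^(n−i)
p-value (one-sided, H₁ greater) = 0.01758
At α=0.05: p < α → reject H₀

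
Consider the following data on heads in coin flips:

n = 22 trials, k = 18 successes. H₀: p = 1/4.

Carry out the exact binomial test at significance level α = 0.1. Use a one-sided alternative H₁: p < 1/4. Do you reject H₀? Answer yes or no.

Exact binomial: n=22, k=18, p₀=1/4=0.2500
P(X≤18) from Σ C(n,i)·p₀^i·(1−p₀)^(n−i)
p-value (one-sided, H₁ less) = 1.00000
At α=0.1: p ≥ α → fail to reject H₀

reject H₀: no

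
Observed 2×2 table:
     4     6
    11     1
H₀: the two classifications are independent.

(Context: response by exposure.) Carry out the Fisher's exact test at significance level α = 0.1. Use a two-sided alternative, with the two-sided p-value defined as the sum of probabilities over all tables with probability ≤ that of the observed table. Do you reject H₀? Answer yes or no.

Margins: r₁=10, r₂=12, c₁=15, c₂=7, n=22
p_obs = C(10,4)·C(12,11)/C(22,15); sum pmf over tables with pmf ≤ p_obs
p-value (two-sided) = 0.02012
At α=0.1: p < α → reject H₀

reject H₀: yes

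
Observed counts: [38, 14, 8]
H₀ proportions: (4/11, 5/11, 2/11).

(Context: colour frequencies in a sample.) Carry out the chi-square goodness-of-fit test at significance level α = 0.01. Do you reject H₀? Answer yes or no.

reject H₀: yes

n = 60; E_i = n·p_i = [21.82, 27.27, 10.91]
χ² = (38−21.82)²/21.82 + (14−27.27)²/27.27 + (8−10.91)²/10.91 = 19.2367
df = 2
p-value (upper-tail) = 0.00007
At α=0.01: p < α → reject H₀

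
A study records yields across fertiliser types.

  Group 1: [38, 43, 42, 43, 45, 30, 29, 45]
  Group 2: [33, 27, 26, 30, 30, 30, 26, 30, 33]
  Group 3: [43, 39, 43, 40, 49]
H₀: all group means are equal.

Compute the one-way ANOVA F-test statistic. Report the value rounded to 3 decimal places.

Group means [39.38, 29.44, 42.80], grand mean 36.091
SSB = Σnᵢ(x̄ᵢ−x̄)² = 708.921; SSW = ΣΣ(x−x̄ᵢ)² = 410.897
MSB = 708.921/2 = 354.4605; MSW = 410.897/19 = 21.6262
F = MSB/MSW = 16.3903
df = (2, 19)

test statistic = 16.390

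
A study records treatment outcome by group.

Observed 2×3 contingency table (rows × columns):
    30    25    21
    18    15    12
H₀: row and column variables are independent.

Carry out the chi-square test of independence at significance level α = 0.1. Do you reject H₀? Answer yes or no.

Row totals [76, 45], col totals [48, 40, 33], n=121
χ² = (30−30.15)²/30.15 + (25−25.12)²/25.12 + (21−20.73)²/20.73 + (18−17.85)²/17.85 + (15−14.88)²/14.88 + (12−12.27)²/12.27 = 0.0133
df = 2
p-value (upper-tail) = 0.99339
At α=0.1: p ≥ α → fail to reject H₀

reject H₀: no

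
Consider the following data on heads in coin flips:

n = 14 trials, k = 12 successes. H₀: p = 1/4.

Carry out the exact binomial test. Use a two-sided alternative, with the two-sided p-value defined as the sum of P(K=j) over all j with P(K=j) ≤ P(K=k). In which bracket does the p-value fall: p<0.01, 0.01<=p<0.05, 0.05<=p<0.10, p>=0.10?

p-value bracket: p<0.01

Exact binomial: n=14, k=12, p₀=1/4=0.2500
P(X=j) = C(n,j)·p₀^j·(1−p₀)^(n−j); p = Σ P(X=j) over j with P(X=j) ≤ P(X=12)
p-value (two-sided) = 0.00000
→ bracket: p<0.01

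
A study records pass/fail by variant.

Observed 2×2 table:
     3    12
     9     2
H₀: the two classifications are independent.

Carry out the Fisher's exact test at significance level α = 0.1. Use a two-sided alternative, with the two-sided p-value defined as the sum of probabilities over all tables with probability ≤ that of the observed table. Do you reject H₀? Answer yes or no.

reject H₀: yes

Margins: r₁=15, r₂=11, c₁=12, c₂=14, n=26
p_obs = C(15,3)·C(11,9)/C(26,12); sum pmf over tables with pmf ≤ p_obs
p-value (two-sided) = 0.00431
At α=0.1: p < α → reject H₀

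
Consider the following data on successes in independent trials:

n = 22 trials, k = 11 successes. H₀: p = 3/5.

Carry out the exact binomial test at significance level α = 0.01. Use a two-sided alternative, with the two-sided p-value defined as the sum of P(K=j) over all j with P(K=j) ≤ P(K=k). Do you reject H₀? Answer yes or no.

reject H₀: no

Exact binomial: n=22, k=11, p₀=3/5=0.6000
P(X=j) = C(n,j)·p₀^j·(1−p₀)^(n−j); p = Σ P(X=j) over j with P(X=j) ≤ P(X=11)
p-value (two-sided) = 0.38649
At α=0.01: p ≥ α → fail to reject H₀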